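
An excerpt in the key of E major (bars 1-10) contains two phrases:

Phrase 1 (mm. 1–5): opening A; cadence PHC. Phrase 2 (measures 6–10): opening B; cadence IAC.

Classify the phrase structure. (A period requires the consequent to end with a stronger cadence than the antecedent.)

Phrase 1 ends with a Phrygian half cadence (weaker) and phrase 2 with an imperfect authentic cadence (stronger): antecedent + consequent = a period.
The two phrases open with different material (A / B), so the period is contrasting.

contrasting period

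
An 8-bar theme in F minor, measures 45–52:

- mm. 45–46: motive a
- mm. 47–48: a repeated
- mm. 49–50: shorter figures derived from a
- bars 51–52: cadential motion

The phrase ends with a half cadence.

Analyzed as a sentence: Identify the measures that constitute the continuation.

measures 49–52

After the presentation (mm. 45–48), the continuation covers the fragmentation through the cadence: mm. 49-52.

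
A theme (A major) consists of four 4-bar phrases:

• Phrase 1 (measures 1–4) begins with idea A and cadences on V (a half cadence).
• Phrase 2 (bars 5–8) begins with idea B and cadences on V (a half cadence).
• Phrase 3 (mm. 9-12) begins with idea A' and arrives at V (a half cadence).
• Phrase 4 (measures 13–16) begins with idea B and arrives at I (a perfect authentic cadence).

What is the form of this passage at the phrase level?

parallel double period

Four phrases in two halves: the first half (measures 1-8) ends with a half cadence, the second (measures 9-16) with a perfect authentic cadence — a large antecedent–consequent pair, i.e. a double period.
Phrase 3 begins with the same material as phrase 1, making it parallel.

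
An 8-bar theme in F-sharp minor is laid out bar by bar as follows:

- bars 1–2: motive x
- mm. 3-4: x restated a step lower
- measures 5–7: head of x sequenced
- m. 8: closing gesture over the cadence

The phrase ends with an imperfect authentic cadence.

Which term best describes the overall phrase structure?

Basic idea (mm. 1-2) + its repetition (measures 3–4) form the presentation; fragmentation and cadence (bars 5–8) form the continuation — the 8-bar whole is a sentence.

sentence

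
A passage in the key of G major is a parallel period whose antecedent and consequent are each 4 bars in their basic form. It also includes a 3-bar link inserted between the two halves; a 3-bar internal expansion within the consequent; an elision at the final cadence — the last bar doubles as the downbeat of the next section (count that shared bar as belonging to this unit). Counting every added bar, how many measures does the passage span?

14 measures

Basic parallel period: 4 + 4 = 8 bars.
8 (basic form) + 3 (link) + 3 (internal expansion) = 14.
The elision shares a bar with the next section but does not change this unit's count.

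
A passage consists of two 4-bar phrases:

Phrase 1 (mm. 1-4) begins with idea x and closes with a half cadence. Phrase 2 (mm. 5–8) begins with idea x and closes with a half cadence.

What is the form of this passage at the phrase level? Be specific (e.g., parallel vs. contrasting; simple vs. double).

Both phrases have the same opening (x) and the same cadence (half cadence): the second is a restatement, not a consequent, so this is a repeated phrase rather than a period.

repeated phrase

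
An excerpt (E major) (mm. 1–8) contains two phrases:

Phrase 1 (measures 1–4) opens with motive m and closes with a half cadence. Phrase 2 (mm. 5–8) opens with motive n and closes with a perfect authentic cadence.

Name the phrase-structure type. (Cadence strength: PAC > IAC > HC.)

contrasting period

Phrase 1 ends with a half cadence (weaker) and phrase 2 with a perfect authentic cadence (stronger): antecedent + consequent = a period.
The two phrases open with different material (m / n), so the period is contrasting.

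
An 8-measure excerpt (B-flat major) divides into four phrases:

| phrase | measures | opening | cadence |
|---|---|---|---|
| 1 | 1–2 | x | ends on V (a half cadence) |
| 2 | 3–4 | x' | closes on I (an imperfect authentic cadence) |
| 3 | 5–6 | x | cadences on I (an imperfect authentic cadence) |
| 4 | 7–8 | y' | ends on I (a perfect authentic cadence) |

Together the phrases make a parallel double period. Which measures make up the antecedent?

In a double period the first pair of phrases (ending imperfect authentic cadence) is the large antecedent and the second pair (ending perfect authentic cadence) is the large consequent; the antecedent is measures 1–4.

measures 1–4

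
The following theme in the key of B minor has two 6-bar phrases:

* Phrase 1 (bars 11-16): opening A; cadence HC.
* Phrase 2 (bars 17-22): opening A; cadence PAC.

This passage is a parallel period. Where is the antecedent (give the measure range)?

measures 11–16

The antecedent is the phrase ending with the weaker cadence (half cadence, phrase 1) and the consequent the one ending more conclusively (perfect authentic cadence, phrase 2); the antecedent is measures 11–16.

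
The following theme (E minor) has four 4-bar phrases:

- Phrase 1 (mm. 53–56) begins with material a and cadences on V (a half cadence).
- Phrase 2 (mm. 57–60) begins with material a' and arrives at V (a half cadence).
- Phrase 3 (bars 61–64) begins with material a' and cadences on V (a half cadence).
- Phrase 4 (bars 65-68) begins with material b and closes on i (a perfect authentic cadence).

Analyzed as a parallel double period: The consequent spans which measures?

In a double period the four phrases pair into a large antecedent (phrases 1–2, ending half cadence) and a large consequent (phrases 3–4, ending perfect authentic cadence). The consequent spans bars 61–68.

measures 61–68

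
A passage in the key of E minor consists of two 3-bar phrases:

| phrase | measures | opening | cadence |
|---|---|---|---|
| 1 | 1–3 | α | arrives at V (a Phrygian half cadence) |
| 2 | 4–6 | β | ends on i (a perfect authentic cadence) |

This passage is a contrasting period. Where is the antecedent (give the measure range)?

measures 1–3

The antecedent is the phrase ending with the weaker cadence (Phrygian half cadence, phrase 1) and the consequent the one ending more conclusively (perfect authentic cadence, phrase 2); the antecedent is measures 1-3.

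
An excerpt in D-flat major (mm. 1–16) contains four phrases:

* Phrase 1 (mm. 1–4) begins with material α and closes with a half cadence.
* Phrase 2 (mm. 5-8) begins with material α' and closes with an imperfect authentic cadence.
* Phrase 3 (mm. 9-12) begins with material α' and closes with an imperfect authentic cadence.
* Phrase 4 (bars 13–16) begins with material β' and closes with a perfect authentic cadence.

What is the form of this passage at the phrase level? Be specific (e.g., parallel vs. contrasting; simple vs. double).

parallel double period

Four phrases in two halves: the first half (measures 1–8) ends with an imperfect authentic cadence, the second (bars 9–16) with a perfect authentic cadence — a large antecedent–consequent pair, i.e. a double period.
Phrase 3 begins with the same material as phrase 1, making it parallel.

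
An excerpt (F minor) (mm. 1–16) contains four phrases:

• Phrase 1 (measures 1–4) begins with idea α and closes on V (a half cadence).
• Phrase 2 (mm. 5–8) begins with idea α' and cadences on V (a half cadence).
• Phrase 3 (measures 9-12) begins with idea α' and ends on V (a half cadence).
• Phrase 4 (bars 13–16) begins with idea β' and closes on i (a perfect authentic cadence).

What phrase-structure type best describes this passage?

Four phrases in two halves: the first half (measures 1–8) ends with a half cadence, the second (mm. 9–16) with a perfect authentic cadence — a large antecedent–consequent pair, i.e. a double period.
Phrase 3 begins with the same material as phrase 1, making it parallel.

parallel double period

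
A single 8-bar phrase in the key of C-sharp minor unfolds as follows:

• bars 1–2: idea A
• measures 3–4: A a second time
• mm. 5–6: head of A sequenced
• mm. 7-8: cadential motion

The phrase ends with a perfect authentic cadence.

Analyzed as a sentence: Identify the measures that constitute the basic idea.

measures 1–2

The presentation of a sentence is the basic idea (mm. 1–2) plus its repetition (mm. 3–4); the basic idea is therefore bars 1–2.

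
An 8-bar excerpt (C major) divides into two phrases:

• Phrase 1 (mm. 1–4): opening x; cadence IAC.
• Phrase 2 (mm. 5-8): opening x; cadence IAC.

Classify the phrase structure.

repeated phrase

Both phrases have the same opening (x) and the same cadence (imperfect authentic cadence): the second is a restatement, not a consequent, so this is a repeated phrase rather than a period.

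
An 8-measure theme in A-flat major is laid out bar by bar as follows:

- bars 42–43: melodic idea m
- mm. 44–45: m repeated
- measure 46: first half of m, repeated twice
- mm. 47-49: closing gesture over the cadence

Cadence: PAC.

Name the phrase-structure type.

Basic idea (measures 42-43) + its repetition (mm. 44–45) form the presentation; fragmentation and cadence (bars 46–49) form the continuation — the 8-bar whole is a sentence.

sentence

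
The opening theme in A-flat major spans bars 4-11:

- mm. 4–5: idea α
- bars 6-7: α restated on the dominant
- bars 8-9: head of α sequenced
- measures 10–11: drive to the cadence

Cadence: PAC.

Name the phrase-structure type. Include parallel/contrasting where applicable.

Basic idea (mm. 4–5) + its repetition (mm. 6–7) form the presentation; fragmentation and cadence (mm. 8–11) form the continuation — the 8-bar whole is a sentence.

sentence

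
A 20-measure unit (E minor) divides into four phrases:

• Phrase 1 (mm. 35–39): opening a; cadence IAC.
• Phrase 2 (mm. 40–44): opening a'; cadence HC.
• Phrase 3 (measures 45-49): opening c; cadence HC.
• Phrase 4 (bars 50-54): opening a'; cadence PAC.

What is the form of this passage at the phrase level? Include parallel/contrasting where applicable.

Four phrases in two halves: the first half (mm. 35–44) ends with a half cadence, the second (mm. 45–54) with a perfect authentic cadence — a large antecedent–consequent pair, i.e. a double period.
Phrase 3 begins with different material from phrase 1, making it contrasting.

contrasting double period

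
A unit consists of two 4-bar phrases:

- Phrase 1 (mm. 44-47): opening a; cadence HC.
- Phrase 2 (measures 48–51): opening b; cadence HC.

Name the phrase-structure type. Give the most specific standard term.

phrase group

The second phrase closes with a half cadence, which is not stronger than the first phrase's half cadence; without a weak→strong cadential pair there is no antecedent–consequent relationship, so this is a phrase group rather than a period.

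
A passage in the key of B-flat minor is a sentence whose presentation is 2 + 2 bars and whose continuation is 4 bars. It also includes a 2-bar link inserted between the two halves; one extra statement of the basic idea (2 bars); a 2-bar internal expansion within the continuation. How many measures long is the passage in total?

Basic sentence: 2 + 2 + 4 = 8 bars.
8 (basic form) + 2 (link) + 2 (extra statement) + 2 (internal expansion) = 14.

14 measures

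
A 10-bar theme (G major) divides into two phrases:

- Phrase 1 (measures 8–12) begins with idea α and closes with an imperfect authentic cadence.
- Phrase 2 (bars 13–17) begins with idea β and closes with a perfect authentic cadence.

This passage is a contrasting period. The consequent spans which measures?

The antecedent is the phrase ending with the weaker cadence (imperfect authentic cadence, phrase 1) and the consequent the one ending more conclusively (perfect authentic cadence, phrase 2); the consequent is bars 13–17.

measures 13–17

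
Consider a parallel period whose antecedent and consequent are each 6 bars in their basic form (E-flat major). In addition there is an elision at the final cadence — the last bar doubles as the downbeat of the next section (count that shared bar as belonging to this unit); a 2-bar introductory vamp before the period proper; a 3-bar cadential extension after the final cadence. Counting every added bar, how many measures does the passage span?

17 measures

Basic parallel period: 6 + 6 = 12 bars.
12 (basic form) + 2 (introduction) + 3 (cadential extension) = 17.
The elision shares a bar with the next section but does not change this unit's count.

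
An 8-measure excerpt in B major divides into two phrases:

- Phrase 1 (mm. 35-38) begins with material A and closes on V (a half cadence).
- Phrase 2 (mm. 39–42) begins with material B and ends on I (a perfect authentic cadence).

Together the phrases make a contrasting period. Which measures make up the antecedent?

measures 35–38

The phrase ending with the weaker cadence (half cadence) is the antecedent; the one ending more conclusively (perfect authentic cadence) is the consequent. The antecedent is measures 35–38.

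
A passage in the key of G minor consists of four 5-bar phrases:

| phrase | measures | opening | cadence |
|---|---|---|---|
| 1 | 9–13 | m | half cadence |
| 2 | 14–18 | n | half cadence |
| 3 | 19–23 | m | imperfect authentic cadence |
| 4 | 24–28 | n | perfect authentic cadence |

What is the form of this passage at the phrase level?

Four phrases in two halves: the first half (measures 9-18) ends with a half cadence, the second (mm. 19–28) with a perfect authentic cadence — a large antecedent–consequent pair, i.e. a double period.
Phrase 3 begins with the same material as phrase 1, making it parallel.

parallel double period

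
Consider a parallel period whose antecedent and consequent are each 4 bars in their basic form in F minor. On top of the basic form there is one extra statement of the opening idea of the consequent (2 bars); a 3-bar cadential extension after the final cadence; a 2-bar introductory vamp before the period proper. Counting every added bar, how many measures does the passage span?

15 measures

Basic parallel period: 4 + 4 = 8 bars.
8 (basic form) + 2 (extra statement) + 3 (cadential extension) + 2 (introduction) = 15.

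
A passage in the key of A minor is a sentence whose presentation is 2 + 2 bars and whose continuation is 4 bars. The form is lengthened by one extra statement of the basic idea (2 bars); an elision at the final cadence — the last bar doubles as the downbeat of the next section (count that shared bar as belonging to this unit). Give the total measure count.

10 measures

Basic sentence: 2 + 2 + 4 = 8 bars.
8 (basic form) + 2 (extra statement) = 10.
The elision shares a bar with the next section but does not change this unit's count.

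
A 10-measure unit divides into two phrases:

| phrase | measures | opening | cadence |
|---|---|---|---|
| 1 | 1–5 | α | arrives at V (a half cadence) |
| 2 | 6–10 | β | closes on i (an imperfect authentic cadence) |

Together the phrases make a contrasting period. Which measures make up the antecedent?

The phrase ending with the weaker cadence (half cadence) is the antecedent; the one ending more conclusively (imperfect authentic cadence) is the consequent. The antecedent is measures 1–5.

measures 1–5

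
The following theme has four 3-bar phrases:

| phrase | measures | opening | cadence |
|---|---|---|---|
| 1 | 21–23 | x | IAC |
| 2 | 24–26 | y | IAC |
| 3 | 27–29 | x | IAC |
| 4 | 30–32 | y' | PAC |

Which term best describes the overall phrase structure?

Four phrases in two halves: the first half (mm. 21–26) ends with an imperfect authentic cadence, the second (measures 27–32) with a perfect authentic cadence — a large antecedent–consequent pair, i.e. a double period.
Phrase 3 begins with the same material as phrase 1, making it parallel.

parallel double period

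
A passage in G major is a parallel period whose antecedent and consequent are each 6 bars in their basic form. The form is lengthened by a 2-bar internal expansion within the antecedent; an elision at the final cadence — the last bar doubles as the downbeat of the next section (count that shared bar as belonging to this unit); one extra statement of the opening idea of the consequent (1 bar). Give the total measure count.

Basic parallel period: 6 + 6 = 12 bars.
12 (basic form) + 2 (internal expansion) + 1 (extra statement) = 15.
The elision shares a bar with the next section but does not change this unit's count.

15 measures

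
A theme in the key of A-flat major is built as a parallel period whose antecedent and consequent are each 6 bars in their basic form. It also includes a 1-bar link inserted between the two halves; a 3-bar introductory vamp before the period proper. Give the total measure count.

Basic parallel period: 6 + 6 = 12 bars.
12 (basic form) + 1 (link) + 3 (introduction) = 16.

16 measures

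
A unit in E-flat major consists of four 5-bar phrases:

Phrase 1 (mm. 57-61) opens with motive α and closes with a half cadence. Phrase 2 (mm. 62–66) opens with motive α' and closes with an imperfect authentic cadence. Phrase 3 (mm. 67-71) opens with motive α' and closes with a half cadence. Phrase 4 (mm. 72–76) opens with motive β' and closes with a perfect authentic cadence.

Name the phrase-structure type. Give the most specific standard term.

parallel double period

Four phrases in two halves: the first half (measures 57–66) ends with an imperfect authentic cadence, the second (measures 67–76) with a perfect authentic cadence — a large antecedent–consequent pair, i.e. a double period.
Phrase 3 begins with the same material as phrase 1, making it parallel.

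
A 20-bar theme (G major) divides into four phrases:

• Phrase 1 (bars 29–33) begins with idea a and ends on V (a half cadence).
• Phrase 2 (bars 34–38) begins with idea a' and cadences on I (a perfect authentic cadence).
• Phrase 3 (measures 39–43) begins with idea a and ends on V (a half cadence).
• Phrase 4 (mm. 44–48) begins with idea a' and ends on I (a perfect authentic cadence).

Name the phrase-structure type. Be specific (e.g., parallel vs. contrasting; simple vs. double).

The cadence pattern HC–PAC–HC–PAC is weak–strong twice, and phrases 3–4 restate phrases 1–2: a period heard twice, not a double period (which would end weakly at phrase 2).

repeated period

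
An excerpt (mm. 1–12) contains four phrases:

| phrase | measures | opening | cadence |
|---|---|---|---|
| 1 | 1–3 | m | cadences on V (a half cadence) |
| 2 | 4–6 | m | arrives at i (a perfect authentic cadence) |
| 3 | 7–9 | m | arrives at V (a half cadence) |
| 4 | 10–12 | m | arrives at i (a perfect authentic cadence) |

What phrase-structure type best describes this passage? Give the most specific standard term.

The cadence pattern HC–PAC–HC–PAC is weak–strong twice, and phrases 3–4 restate phrases 1–2: a period heard twice, not a double period (which would end weakly at phrase 2).

repeated period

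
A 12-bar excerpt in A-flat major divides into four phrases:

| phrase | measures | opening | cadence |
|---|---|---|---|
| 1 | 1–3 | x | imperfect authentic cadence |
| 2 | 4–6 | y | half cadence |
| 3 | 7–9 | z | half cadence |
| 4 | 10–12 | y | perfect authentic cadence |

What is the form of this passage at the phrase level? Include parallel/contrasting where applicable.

contrasting double period

Four phrases in two halves: the first half (bars 1–6) ends with a half cadence, the second (mm. 7-12) with a perfect authentic cadence — a large antecedent–consequent pair, i.e. a double period.
Phrase 3 begins with different material from phrase 1, making it contrasting.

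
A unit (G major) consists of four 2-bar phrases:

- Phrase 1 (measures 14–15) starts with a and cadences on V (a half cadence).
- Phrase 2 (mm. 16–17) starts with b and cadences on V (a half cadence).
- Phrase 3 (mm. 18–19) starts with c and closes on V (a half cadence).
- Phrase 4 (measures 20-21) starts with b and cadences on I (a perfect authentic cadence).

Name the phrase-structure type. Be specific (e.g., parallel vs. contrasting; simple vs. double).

contrasting double period

Four phrases in two halves: the first half (mm. 14–17) ends with a half cadence, the second (mm. 18–21) with a perfect authentic cadence — a large antecedent–consequent pair, i.e. a double period.
Phrase 3 begins with different material from phrase 1, making it contrasting.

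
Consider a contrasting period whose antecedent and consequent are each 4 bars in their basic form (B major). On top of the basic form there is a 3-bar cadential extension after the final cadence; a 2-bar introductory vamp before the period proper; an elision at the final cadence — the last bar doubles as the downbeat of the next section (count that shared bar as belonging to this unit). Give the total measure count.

Basic contrasting period: 4 + 4 = 8 bars.
8 (basic form) + 3 (cadential extension) + 2 (introduction) = 13.
The elision shares a bar with the next section but does not change this unit's count.

13 measures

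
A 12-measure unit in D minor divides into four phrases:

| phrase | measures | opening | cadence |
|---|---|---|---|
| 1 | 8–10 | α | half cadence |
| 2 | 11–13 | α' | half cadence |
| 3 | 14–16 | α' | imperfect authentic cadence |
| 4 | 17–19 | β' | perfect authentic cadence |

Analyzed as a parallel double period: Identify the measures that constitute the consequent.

measures 14–19

In a double period the four phrases pair into a large antecedent (phrases 1–2, ending half cadence) and a large consequent (phrases 3–4, ending perfect authentic cadence). The consequent spans mm. 14–19.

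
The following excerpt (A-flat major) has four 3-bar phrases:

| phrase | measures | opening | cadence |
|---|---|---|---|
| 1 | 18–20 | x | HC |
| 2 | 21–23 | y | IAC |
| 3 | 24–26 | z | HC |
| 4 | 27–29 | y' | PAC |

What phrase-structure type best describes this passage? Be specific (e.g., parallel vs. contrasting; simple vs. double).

contrasting double period

Four phrases in two halves: the first half (mm. 18–23) ends with an imperfect authentic cadence, the second (mm. 24–29) with a perfect authentic cadence — a large antecedent–consequent pair, i.e. a double period.
Phrase 3 begins with different material from phrase 1, making it contrasting.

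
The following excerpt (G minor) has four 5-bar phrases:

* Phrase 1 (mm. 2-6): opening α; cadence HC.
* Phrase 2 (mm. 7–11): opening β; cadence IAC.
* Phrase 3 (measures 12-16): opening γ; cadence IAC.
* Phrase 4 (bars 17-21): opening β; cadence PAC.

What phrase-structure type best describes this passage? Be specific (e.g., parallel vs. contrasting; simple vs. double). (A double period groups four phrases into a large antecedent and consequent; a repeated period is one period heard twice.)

Four phrases in two halves: the first half (measures 2-11) ends with an imperfect authentic cadence, the second (mm. 12-21) with a perfect authentic cadence — a large antecedent–consequent pair, i.e. a double period.
Phrase 3 begins with different material from phrase 1, making it contrasting.

contrasting double period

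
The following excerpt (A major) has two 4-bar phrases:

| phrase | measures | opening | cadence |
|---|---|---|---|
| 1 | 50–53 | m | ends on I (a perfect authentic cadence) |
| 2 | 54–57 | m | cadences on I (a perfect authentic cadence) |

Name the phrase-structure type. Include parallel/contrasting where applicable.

repeated phrase

Both phrases have the same opening (m) and the same cadence (perfect authentic cadence): the second is a restatement, not a consequent, so this is a repeated phrase rather than a period.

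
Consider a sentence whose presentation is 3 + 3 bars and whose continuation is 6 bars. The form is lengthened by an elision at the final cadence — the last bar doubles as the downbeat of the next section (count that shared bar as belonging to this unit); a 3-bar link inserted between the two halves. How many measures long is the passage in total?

15 measures

Basic sentence: 3 + 3 + 6 = 12 bars.
12 (basic form) + 3 (link) = 15.
The elision shares a bar with the next section but does not change this unit's count.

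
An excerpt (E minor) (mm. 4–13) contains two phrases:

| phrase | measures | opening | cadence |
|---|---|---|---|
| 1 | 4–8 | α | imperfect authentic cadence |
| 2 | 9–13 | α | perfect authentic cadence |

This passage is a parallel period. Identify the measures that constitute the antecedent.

The antecedent is the phrase ending with the weaker cadence (imperfect authentic cadence, phrase 1) and the consequent the one ending more conclusively (perfect authentic cadence, phrase 2); the antecedent is bars 4-8.

measures 4–8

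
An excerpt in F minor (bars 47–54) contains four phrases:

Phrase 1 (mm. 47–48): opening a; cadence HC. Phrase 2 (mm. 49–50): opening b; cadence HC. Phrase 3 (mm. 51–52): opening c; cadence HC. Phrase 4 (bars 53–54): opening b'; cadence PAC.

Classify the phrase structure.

contrasting double period

Four phrases in two halves: the first half (measures 47-50) ends with a half cadence, the second (mm. 51-54) with a perfect authentic cadence — a large antecedent–consequent pair, i.e. a double period.
Phrase 3 begins with different material from phrase 1, making it contrasting.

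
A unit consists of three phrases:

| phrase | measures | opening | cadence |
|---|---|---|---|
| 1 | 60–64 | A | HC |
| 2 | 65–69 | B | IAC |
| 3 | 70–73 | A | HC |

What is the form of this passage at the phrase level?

phrase group

The final phrase closes with a half cadence, which is not stronger than the preceding imperfect authentic cadence; the 3 phrases lack an overall antecedent–consequent design and so form a phrase group.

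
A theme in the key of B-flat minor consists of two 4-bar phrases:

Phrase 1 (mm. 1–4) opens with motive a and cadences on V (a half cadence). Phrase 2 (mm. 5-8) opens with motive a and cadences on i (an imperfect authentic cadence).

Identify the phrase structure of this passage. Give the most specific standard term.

parallel period

Phrase 1 ends with a half cadence (weaker) and phrase 2 with an imperfect authentic cadence (stronger): antecedent + consequent = a period.
The two phrases open with the same material (a / a), so the period is parallel.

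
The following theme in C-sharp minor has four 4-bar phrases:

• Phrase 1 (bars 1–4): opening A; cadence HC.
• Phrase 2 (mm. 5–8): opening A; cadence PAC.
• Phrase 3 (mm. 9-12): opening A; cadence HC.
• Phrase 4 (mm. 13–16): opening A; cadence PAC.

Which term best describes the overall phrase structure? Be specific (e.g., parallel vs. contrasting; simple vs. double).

repeated period

The cadence pattern HC–PAC–HC–PAC is weak–strong twice, and phrases 3–4 restate phrases 1–2: a period heard twice, not a double period (which would end weakly at phrase 2).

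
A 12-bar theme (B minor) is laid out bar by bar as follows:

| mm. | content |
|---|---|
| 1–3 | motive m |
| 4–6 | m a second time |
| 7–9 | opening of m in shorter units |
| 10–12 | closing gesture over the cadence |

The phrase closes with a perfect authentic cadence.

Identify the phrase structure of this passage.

sentence

Basic idea (mm. 1-3) + its repetition (mm. 4-6) form the presentation; fragmentation and cadence (mm. 7-12) form the continuation — the 12-bar whole is a sentence.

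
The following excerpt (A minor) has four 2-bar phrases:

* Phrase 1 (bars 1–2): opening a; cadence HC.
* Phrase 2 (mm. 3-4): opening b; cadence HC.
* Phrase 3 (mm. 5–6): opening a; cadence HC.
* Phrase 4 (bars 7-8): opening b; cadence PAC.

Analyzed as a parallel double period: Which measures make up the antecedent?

measures 1–4

In a double period the four phrases pair into a large antecedent (phrases 1–2, ending half cadence) and a large consequent (phrases 3–4, ending perfect authentic cadence). The antecedent spans mm. 1-4.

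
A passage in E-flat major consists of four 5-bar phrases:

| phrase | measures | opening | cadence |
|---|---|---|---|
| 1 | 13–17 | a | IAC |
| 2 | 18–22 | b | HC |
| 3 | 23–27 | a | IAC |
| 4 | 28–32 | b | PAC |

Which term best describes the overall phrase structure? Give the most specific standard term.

Four phrases in two halves: the first half (measures 13–22) ends with a half cadence, the second (bars 23–32) with a perfect authentic cadence — a large antecedent–consequent pair, i.e. a double period.
Phrase 3 begins with the same material as phrase 1, making it parallel.

parallel double period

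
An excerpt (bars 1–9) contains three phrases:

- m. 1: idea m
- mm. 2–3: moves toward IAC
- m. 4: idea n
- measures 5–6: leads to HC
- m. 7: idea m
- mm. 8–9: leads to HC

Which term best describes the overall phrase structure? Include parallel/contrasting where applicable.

phrase group

The final phrase closes with a half cadence, which is not stronger than the preceding half cadence; the 3 phrases lack an overall antecedent–consequent design and so form a phrase group.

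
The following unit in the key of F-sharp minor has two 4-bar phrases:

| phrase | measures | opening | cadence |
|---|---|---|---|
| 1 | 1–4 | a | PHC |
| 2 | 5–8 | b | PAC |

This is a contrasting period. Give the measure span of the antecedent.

The phrase ending with the weaker cadence (Phrygian half cadence) is the antecedent; the one ending more conclusively (perfect authentic cadence) is the consequent. The antecedent is measures 1–4.

measures 1–4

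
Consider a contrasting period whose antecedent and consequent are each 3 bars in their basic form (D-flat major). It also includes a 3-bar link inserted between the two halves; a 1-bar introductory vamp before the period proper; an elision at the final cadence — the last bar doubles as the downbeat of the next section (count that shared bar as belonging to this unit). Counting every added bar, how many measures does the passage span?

10 measures

Basic contrasting period: 3 + 3 = 6 bars.
6 (basic form) + 3 (link) + 1 (introduction) = 10.
The elision shares a bar with the next section but does not change this unit's count.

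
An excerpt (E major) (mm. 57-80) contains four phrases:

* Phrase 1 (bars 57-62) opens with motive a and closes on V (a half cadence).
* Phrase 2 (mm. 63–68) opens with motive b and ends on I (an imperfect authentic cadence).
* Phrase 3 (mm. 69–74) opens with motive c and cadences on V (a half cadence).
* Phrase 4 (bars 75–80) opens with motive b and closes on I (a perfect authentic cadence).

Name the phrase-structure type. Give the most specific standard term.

contrasting double period

Four phrases in two halves: the first half (mm. 57-68) ends with an imperfect authentic cadence, the second (bars 69–80) with a perfect authentic cadence — a large antecedent–consequent pair, i.e. a double period.
Phrase 3 begins with different material from phrase 1, making it contrasting.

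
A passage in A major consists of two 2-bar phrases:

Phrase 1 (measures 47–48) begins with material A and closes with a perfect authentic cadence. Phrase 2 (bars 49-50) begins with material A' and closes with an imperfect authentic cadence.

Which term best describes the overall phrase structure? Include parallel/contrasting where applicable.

The second phrase closes with an imperfect authentic cadence, which is not stronger than the first phrase's perfect authentic cadence; without a weak→strong cadential pair there is no antecedent–consequent relationship, so this is a phrase group rather than a period.

phrase group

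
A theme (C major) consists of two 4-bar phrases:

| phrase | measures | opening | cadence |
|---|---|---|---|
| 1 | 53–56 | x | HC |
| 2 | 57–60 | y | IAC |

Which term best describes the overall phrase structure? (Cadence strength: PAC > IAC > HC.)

Phrase 1 ends with a half cadence (weaker) and phrase 2 with an imperfect authentic cadence (stronger): antecedent + consequent = a period.
The two phrases open with different material (x / y), so the period is contrasting.

contrasting period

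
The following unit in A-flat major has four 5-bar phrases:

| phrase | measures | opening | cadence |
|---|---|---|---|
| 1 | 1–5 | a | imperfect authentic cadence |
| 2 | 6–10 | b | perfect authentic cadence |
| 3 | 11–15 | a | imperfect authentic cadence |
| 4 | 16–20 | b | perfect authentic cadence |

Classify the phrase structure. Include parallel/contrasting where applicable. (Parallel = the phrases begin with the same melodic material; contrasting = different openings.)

repeated period

The cadence pattern IAC–PAC–IAC–PAC is weak–strong twice, and phrases 3–4 restate phrases 1–2: a period heard twice, not a double period (which would end weakly at phrase 2).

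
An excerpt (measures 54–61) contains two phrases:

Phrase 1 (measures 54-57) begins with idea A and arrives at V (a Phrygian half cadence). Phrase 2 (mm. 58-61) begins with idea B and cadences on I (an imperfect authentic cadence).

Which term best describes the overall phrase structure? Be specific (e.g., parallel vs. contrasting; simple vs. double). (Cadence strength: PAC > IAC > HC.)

Phrase 1 ends with a Phrygian half cadence (weaker) and phrase 2 with an imperfect authentic cadence (stronger): antecedent + consequent = a period.
The two phrases open with different material (A / B), so the period is contrasting.

contrasting period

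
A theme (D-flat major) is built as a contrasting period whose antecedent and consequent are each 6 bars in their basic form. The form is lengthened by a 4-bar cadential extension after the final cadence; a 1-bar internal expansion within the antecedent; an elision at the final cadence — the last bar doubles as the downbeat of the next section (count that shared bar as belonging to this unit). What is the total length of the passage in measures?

17 measures

Basic contrasting period: 6 + 6 = 12 bars.
12 (basic form) + 4 (cadential extension) + 1 (internal expansion) = 17.
The elision shares a bar with the next section but does not change this unit's count.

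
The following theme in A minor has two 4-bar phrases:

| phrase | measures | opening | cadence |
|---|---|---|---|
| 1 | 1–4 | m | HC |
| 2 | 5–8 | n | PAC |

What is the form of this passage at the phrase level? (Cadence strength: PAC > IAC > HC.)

contrasting period

Phrase 1 ends with a half cadence (weaker) and phrase 2 with a perfect authentic cadence (stronger): antecedent + consequent = a period.
The two phrases open with different material (m / n), so the period is contrasting.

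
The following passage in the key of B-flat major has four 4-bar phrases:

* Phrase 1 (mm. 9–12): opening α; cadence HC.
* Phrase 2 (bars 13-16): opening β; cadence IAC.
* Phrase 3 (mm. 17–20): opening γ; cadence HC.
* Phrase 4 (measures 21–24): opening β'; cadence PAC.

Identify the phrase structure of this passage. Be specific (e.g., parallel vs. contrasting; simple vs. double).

Four phrases in two halves: the first half (bars 9–16) ends with an imperfect authentic cadence, the second (mm. 17–24) with a perfect authentic cadence — a large antecedent–consequent pair, i.e. a double period.
Phrase 3 begins with different material from phrase 1, making it contrasting.

contrasting double period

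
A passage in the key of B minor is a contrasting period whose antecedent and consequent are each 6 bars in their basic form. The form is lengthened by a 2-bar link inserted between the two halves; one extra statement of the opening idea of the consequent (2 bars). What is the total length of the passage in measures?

Basic contrasting period: 6 + 6 = 12 bars.
12 (basic form) + 2 (link) + 2 (extra statement) = 16.

16 measures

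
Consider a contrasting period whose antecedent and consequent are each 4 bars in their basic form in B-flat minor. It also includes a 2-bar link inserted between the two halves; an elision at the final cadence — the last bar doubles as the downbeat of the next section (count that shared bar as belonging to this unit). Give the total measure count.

Basic contrasting period: 4 + 4 = 8 bars.
8 (basic form) + 2 (link) = 10.
The elision shares a bar with the next section but does not change this unit's count.

10 measures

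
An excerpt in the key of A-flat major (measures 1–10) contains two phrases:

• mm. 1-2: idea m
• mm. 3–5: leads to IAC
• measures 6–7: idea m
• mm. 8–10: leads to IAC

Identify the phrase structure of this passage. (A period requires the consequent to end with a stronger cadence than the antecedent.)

Both phrases have the same opening (m) and the same cadence (imperfect authentic cadence): the second is a restatement, not a consequent, so this is a repeated phrase rather than a period.

repeated phrase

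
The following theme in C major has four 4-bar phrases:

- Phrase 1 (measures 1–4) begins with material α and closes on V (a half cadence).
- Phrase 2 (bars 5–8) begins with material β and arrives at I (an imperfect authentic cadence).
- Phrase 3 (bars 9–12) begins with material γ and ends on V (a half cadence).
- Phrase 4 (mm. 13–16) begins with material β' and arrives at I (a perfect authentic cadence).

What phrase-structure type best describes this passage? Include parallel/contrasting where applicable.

Four phrases in two halves: the first half (measures 1–8) ends with an imperfect authentic cadence, the second (measures 9–16) with a perfect authentic cadence — a large antecedent–consequent pair, i.e. a double period.
Phrase 3 begins with different material from phrase 1, making it contrasting.

contrasting double period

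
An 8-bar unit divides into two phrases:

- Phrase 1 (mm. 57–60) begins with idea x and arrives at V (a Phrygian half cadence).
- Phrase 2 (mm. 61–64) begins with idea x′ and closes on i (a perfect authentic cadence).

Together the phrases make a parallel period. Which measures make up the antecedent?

measures 57–60

The phrase ending with the weaker cadence (Phrygian half cadence) is the antecedent; the one ending more conclusively (perfect authentic cadence) is the consequent. The antecedent is measures 57–60.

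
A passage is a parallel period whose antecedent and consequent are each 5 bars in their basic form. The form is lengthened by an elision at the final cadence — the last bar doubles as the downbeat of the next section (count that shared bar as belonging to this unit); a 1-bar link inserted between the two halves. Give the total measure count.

11 measures

Basic parallel period: 5 + 5 = 10 bars.
10 (basic form) + 1 (link) = 11.
The elision shares a bar with the next section but does not change this unit's count.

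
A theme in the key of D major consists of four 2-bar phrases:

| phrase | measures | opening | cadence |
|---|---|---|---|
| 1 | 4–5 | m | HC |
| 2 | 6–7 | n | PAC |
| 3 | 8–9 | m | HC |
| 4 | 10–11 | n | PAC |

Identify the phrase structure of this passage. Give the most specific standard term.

The cadence pattern HC–PAC–HC–PAC is weak–strong twice, and phrases 3–4 restate phrases 1–2: a period heard twice, not a double period (which would end weakly at phrase 2).

repeated period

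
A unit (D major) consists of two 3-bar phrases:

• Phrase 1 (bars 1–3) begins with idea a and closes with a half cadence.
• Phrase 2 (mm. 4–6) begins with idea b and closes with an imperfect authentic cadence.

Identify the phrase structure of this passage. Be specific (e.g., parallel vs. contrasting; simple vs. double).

Phrase 1 ends with a half cadence (weaker) and phrase 2 with an imperfect authentic cadence (stronger): antecedent + consequent = a period.
The two phrases open with different material (a / b), so the period is contrasting.

contrasting period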